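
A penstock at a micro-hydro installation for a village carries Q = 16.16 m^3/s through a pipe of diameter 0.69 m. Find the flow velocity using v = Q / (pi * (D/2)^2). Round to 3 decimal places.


Compute pipe cross-sectional area:
  A = pi * (D/2)^2 = pi * (0.69/2)^2 = 0.3739 m^2
Calculate velocity:
  v = Q / A = 16.16 / 0.3739
  v = 43.217 m/s

43.217


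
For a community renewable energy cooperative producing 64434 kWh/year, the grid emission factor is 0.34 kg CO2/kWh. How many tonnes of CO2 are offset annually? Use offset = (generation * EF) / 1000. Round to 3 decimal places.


CO2 offset in kg = generation * emission_factor
CO2 offset = 64434 * 0.34 = 21907.56 kg
Convert to tonnes:
  CO2 offset = 21907.56 / 1000 = 21.908 tonnes

21.908


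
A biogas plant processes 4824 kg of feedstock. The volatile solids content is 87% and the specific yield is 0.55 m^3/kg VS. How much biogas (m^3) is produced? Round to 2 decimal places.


Compute volatile solids:
  VS = mass * VS_fraction = 4824 * 0.87 = 4196.88 kg
Calculate biogas volume:
  Biogas = VS * specific_yield = 4196.88 * 0.55
  Biogas = 2308.28 m^3

2308.28


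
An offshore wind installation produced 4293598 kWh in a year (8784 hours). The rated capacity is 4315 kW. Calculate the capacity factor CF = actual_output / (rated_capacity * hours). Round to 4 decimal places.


Capacity factor = actual output / maximum possible output
Maximum possible = rated * hours = 4315 * 8784 = 37902960 kWh
CF = 4293598 / 37902960
CF = 0.1133

0.1133


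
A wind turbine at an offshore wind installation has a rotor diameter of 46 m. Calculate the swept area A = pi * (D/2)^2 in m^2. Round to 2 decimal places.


Compute the rotor radius:
  r = D / 2 = 46 / 2 = 23.0 m
Calculate swept area:
  A = pi * r^2 = pi * 23.0^2
  A = 1661.90 m^2

1661.90


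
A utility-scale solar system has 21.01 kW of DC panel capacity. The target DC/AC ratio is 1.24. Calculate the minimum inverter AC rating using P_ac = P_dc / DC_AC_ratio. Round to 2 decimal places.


The inverter AC capacity is determined by the DC/AC ratio.
Given: P_dc = 21.01 kW, DC/AC ratio = 1.24
P_ac = P_dc / ratio = 21.01 / 1.24
P_ac = 16.94 kW

16.94


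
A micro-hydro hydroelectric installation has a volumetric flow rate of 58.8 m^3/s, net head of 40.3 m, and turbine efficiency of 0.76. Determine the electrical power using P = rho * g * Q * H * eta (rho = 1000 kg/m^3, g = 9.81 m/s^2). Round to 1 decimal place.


Apply the hydropower formula P = rho * g * Q * H * eta
rho * g = 1000 * 9.81 = 9810.0
P = 9810.0 * 58.8 * 40.3 * 0.76
P = 17667088.0 W

17667088.0


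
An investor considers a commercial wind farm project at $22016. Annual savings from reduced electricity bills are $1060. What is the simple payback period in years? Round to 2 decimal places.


Simple payback period = initial cost / annual savings
Payback = 22016 / 1060
Payback = 20.77 years

20.77


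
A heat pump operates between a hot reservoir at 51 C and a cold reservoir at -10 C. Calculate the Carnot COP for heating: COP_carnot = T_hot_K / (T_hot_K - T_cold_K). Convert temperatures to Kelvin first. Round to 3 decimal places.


Convert to Kelvin:
  T_hot = 51 + 273.15 = 324.15 K
  T_cold = -10 + 273.15 = 263.15 K
Apply Carnot COP formula:
  COP = T_hot_K / (T_hot_K - T_cold_K) = 324.15 / 61.0
  COP = 5.314

5.314


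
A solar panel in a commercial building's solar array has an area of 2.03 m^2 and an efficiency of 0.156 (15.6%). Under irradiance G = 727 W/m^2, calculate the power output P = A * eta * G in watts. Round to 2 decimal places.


Use the solar power formula P = A * eta * G.
Given: A = 2.03 m^2, eta = 0.156, G = 727 W/m^2
P = 2.03 * 0.156 * 727
P = 230.23 W

230.23


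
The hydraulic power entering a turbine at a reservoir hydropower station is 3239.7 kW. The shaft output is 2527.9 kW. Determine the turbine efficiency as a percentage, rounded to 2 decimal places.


Turbine efficiency = (output power / input power) * 100
eta = (2527.9 / 3239.7) * 100
eta = 78.03%

78.03


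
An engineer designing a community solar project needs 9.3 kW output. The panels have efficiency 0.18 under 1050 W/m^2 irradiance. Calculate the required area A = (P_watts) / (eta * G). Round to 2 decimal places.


Convert target power to watts: P = 9.3 * 1000 = 9300.0 W
Compute denominator: eta * G = 0.18 * 1050 = 189.0
Required area A = P / (eta * G) = 9300.0 / 189.0
A = 49.21 m^2

49.21


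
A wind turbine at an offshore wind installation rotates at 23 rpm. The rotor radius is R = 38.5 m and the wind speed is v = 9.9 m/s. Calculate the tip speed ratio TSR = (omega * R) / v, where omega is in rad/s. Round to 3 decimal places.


Convert rotational speed to rad/s:
  omega = 23 * 2 * pi / 60 = 2.4086 rad/s
Compute tip speed:
  v_tip = omega * R = 2.4086 * 38.5 = 92.729 m/s
Tip speed ratio:
  TSR = v_tip / v_wind = 92.729 / 9.9 = 9.367

9.367


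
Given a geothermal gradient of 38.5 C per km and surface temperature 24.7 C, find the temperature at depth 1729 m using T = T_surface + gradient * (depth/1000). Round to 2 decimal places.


Convert depth to km: 1729 / 1000 = 1.729 km
Temperature increase = gradient * depth_km = 38.5 * 1.729 = 66.57 C
Temperature at depth = T_surface + delta_T = 24.7 + 66.57
T = 91.27 C

91.27


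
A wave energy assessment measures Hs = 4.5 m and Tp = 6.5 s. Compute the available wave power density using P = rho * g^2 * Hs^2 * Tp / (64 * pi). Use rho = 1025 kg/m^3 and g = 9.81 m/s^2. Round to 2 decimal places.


Apply wave power formula:
  g^2 = 9.81^2 = 96.2361
  Hs^2 = 4.5^2 = 20.25
  Numerator = rho * g^2 * Hs^2 * Tp = 1025 * 96.2361 * 20.25 * 6.5 = 12983753.58
  Denominator = 64 * pi = 201.0619
  P = 12983753.58 / 201.0619 = 64575.89 W/m

64575.89


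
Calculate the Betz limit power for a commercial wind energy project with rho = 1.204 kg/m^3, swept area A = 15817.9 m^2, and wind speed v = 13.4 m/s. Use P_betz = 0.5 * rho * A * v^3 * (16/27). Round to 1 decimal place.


The Betz coefficient Cp_max = 16/27 = 0.5926
v^3 = 13.4^3 = 2406.104
P_betz = 0.5 * rho * A * v^3 * Cp_max
P_betz = 0.5 * 1.204 * 15817.9 * 2406.104 * 0.5926
P_betz = 13577378.7 W

13577378.7


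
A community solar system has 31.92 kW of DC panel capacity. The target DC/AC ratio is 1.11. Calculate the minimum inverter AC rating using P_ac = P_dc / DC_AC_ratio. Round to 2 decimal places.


The inverter AC capacity is determined by the DC/AC ratio.
Given: P_dc = 31.92 kW, DC/AC ratio = 1.11
P_ac = P_dc / ratio = 31.92 / 1.11
P_ac = 28.76 kW

28.76


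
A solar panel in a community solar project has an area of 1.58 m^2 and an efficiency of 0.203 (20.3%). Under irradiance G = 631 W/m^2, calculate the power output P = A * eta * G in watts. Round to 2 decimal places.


Use the solar power formula P = A * eta * G.
Given: A = 1.58 m^2, eta = 0.203, G = 631 W/m^2
P = 1.58 * 0.203 * 631
P = 202.39 W

202.39


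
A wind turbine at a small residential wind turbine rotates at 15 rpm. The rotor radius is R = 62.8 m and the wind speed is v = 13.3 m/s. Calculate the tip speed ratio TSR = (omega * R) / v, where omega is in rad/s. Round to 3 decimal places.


Convert rotational speed to rad/s:
  omega = 15 * 2 * pi / 60 = 1.5708 rad/s
Compute tip speed:
  v_tip = omega * R = 1.5708 * 62.8 = 98.646 m/s
Tip speed ratio:
  TSR = v_tip / v_wind = 98.646 / 13.3 = 7.417

7.417


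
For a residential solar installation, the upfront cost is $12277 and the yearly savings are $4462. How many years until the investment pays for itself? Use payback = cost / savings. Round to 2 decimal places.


Simple payback period = initial cost / annual savings
Payback = 12277 / 4462
Payback = 2.75 years

2.75


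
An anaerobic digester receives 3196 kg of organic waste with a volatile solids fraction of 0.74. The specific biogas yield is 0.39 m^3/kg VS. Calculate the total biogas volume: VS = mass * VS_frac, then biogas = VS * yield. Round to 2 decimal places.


Compute volatile solids:
  VS = mass * VS_fraction = 3196 * 0.74 = 2365.04 kg
Calculate biogas volume:
  Biogas = VS * specific_yield = 2365.04 * 0.39
  Biogas = 922.37 m^3

922.37


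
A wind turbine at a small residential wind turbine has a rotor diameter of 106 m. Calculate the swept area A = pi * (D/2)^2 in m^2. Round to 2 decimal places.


Compute the rotor radius:
  r = D / 2 = 106 / 2 = 53.0 m
Calculate swept area:
  A = pi * r^2 = pi * 53.0^2
  A = 8824.73 m^2

8824.73


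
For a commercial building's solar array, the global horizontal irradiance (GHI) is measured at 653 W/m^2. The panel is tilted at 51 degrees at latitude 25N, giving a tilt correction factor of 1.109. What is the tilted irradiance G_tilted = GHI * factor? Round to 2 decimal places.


Identify the given values:
  GHI = 653 W/m^2, tilt correction factor = 1.109
Apply the formula G_tilted = GHI * factor:
  G_tilted = 653 * 1.109
  G_tilted = 724.18 W/m^2

724.18


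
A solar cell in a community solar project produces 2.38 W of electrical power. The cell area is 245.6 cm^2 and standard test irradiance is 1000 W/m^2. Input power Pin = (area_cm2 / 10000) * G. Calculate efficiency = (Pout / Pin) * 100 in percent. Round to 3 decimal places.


First compute the input power:
  Pin = area_cm2 / 10000 * G = 245.6 / 10000 * 1000 = 24.56 W
Then compute efficiency:
  Efficiency = (Pout / Pin) * 100 = (2.38 / 24.56) * 100
  Efficiency = 9.691%

9.691


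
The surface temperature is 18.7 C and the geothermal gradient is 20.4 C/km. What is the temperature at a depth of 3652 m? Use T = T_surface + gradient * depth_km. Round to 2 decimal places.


Convert depth to km: 3652 / 1000 = 3.652 km
Temperature increase = gradient * depth_km = 20.4 * 3.652 = 74.5 C
Temperature at depth = T_surface + delta_T = 18.7 + 74.5
T = 93.20 C

93.20


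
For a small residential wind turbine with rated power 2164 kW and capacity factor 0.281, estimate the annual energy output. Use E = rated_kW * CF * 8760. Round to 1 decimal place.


Annual energy = rated_kW * capacity_factor * hours_per_year
Given: P_rated = 2164 kW, CF = 0.281, hours = 8760
E = 2164 * 0.281 * 8760
E = 5326815.8 kWh

5326815.8


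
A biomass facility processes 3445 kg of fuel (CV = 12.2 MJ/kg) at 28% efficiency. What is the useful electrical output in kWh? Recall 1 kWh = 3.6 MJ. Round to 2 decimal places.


Total energy = mass * CV = 3445 * 12.2 = 42029.0 MJ
Useful energy = total * eta = 42029.0 * 0.28 = 11768.12 MJ
Convert to kWh: 11768.12 / 3.6
Useful energy = 3268.92 kWh

3268.92


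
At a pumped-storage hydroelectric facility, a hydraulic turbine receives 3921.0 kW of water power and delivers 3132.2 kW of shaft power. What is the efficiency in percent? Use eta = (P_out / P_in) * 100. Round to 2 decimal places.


Turbine efficiency = (output power / input power) * 100
eta = (3132.2 / 3921.0) * 100
eta = 79.88%

79.88


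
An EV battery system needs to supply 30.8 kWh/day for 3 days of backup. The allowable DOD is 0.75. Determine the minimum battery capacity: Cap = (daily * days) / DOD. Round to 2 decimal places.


Total energy needed = daily * days = 30.8 * 3 = 92.4 kWh
Account for depth of discharge:
  Cap = total_energy / DOD = 92.4 / 0.75
  Cap = 123.20 kWh

123.20


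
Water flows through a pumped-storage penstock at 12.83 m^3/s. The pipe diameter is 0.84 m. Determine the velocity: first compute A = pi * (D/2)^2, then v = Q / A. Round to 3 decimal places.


Compute pipe cross-sectional area:
  A = pi * (D/2)^2 = pi * (0.84/2)^2 = 0.5542 m^2
Calculate velocity:
  v = Q / A = 12.83 / 0.5542
  v = 23.151 m/s

23.151


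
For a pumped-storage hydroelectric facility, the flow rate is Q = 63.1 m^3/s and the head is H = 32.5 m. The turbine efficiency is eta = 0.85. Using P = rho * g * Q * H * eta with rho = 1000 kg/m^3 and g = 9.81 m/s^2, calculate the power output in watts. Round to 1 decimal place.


Apply the hydropower formula P = rho * g * Q * H * eta
rho * g = 1000 * 9.81 = 9810.0
P = 9810.0 * 63.1 * 32.5 * 0.85
P = 17100178.9 W

17100178.9


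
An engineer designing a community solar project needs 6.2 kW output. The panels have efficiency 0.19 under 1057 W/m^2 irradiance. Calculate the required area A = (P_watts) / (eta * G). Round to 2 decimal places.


Convert target power to watts: P = 6.2 * 1000 = 6200.0 W
Compute denominator: eta * G = 0.19 * 1057 = 200.83
Required area A = P / (eta * G) = 6200.0 / 200.83
A = 30.87 m^2

30.87


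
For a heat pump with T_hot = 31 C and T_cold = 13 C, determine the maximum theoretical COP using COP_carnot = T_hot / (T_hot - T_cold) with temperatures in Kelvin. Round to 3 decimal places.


Convert to Kelvin:
  T_hot = 31 + 273.15 = 304.15 K
  T_cold = 13 + 273.15 = 286.15 K
Apply Carnot COP formula:
  COP = T_hot_K / (T_hot_K - T_cold_K) = 304.15 / 18.0
  COP = 16.897

16.897


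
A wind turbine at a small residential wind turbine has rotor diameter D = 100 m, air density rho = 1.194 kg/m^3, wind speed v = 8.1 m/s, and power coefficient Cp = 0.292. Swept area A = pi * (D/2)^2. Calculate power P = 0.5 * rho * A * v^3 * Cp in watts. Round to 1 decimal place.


Step 1 -- Compute swept area:
  A = pi * (D/2)^2 = pi * (100/2)^2 = 7853.98 m^2
Step 2 -- Apply wind power equation:
  P = 0.5 * rho * A * v^3 * Cp
  v^3 = 8.1^3 = 531.441
  P = 0.5 * 1.194 * 7853.98 * 531.441 * 0.292
  P = 727615.8 W

727615.8


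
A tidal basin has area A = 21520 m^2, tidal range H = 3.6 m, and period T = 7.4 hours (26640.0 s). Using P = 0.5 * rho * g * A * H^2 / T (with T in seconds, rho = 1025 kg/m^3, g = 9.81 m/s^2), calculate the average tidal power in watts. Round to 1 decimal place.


Convert period to seconds: T = 7.4 * 3600 = 26640.0 s
H^2 = 3.6^2 = 12.96
P = 0.5 * rho * g * A * H^2 / T
P = 0.5 * 1025 * 9.81 * 21520 * 12.96 / 26640.0
P = 52635.2 W

52635.2


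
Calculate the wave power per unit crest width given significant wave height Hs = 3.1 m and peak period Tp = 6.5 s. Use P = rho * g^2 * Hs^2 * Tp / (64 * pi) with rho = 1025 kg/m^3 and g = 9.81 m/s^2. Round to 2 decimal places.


Apply wave power formula:
  g^2 = 9.81^2 = 96.2361
  Hs^2 = 3.1^2 = 9.61
  Numerator = rho * g^2 * Hs^2 * Tp = 1025 * 96.2361 * 9.61 * 6.5 = 6161672.69
  Denominator = 64 * pi = 201.0619
  P = 6161672.69 / 201.0619 = 30645.65 W/m

30645.65


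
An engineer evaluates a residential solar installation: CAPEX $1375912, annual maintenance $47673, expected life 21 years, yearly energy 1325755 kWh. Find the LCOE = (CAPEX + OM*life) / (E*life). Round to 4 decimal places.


Total cost = CAPEX + OM * lifetime = 1375912 + 47673 * 21 = 1375912 + 1001133 = 2377045
Total generation = annual * lifetime = 1325755 * 21 = 27840855 kWh
LCOE = 2377045 / 27840855
LCOE = 0.0854 $/kWh

0.0854


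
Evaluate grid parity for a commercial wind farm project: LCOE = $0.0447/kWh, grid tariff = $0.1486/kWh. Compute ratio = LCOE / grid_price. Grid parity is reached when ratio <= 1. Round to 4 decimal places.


Compare LCOE to grid price:
  LCOE = $0.0447/kWh, Grid price = $0.1486/kWh
  Ratio = LCOE / grid_price = 0.0447 / 0.1486 = 0.3008
  Grid parity achieved (ratio <= 1)? yes

0.3008


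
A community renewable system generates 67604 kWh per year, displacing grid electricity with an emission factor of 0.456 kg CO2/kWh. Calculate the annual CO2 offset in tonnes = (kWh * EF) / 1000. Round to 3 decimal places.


CO2 offset in kg = generation * emission_factor
CO2 offset = 67604 * 0.456 = 30827.42 kg
Convert to tonnes:
  CO2 offset = 30827.42 / 1000 = 30.827 tonnes

30.827


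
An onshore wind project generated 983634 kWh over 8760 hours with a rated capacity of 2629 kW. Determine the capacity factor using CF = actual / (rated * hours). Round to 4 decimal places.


Capacity factor = actual output / maximum possible output
Maximum possible = rated * hours = 2629 * 8760 = 23030040 kWh
CF = 983634 / 23030040
CF = 0.0427

0.0427


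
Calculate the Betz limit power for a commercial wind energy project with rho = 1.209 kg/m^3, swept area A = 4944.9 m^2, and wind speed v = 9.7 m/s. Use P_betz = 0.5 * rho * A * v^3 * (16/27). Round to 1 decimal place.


The Betz coefficient Cp_max = 16/27 = 0.5926
v^3 = 9.7^3 = 912.673
P_betz = 0.5 * rho * A * v^3 * Cp_max
P_betz = 0.5 * 1.209 * 4944.9 * 912.673 * 0.5926
P_betz = 1616684.4 W

1616684.4


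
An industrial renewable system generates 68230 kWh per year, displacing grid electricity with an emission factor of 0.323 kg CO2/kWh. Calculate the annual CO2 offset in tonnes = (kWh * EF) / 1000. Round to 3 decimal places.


CO2 offset in kg = generation * emission_factor
CO2 offset = 68230 * 0.323 = 22038.29 kg
Convert to tonnes:
  CO2 offset = 22038.29 / 1000 = 22.038 tonnes

22.038


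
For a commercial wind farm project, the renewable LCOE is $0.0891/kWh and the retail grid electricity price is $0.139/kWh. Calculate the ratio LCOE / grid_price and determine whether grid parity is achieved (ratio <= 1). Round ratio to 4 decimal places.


Compare LCOE to grid price:
  LCOE = $0.0891/kWh, Grid price = $0.139/kWh
  Ratio = LCOE / grid_price = 0.0891 / 0.139 = 0.6410
  Grid parity achieved (ratio <= 1)? yes

0.6410


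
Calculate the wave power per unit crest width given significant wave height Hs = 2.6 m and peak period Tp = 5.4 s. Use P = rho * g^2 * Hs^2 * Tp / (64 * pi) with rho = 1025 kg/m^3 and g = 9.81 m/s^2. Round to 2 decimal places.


Apply wave power formula:
  g^2 = 9.81^2 = 96.2361
  Hs^2 = 2.6^2 = 6.76
  Numerator = rho * g^2 * Hs^2 * Tp = 1025 * 96.2361 * 6.76 * 5.4 = 3600827.66
  Denominator = 64 * pi = 201.0619
  P = 3600827.66 / 201.0619 = 17909.05 W/m

17909.05


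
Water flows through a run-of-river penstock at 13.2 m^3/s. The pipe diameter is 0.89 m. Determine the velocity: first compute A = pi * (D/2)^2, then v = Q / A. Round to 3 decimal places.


Compute pipe cross-sectional area:
  A = pi * (D/2)^2 = pi * (0.89/2)^2 = 0.6221 m^2
Calculate velocity:
  v = Q / A = 13.2 / 0.6221
  v = 21.218 m/s

21.218


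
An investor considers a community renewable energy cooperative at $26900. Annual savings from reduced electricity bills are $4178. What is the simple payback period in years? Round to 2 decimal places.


Simple payback period = initial cost / annual savings
Payback = 26900 / 4178
Payback = 6.44 years

6.44


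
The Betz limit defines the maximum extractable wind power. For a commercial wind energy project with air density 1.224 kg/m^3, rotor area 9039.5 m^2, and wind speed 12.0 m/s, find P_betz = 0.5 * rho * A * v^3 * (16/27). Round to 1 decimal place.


The Betz coefficient Cp_max = 16/27 = 0.5926
v^3 = 12.0^3 = 1728.0
P_betz = 0.5 * rho * A * v^3 * Cp_max
P_betz = 0.5 * 1.224 * 9039.5 * 1728.0 * 0.5926
P_betz = 5664946.2 W

5664946.2


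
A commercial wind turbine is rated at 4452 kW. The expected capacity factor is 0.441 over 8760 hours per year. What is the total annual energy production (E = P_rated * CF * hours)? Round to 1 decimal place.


Annual energy = rated_kW * capacity_factor * hours_per_year
Given: P_rated = 4452 kW, CF = 0.441, hours = 8760
E = 4452 * 0.441 * 8760
E = 17198788.3 kWh

17198788.3


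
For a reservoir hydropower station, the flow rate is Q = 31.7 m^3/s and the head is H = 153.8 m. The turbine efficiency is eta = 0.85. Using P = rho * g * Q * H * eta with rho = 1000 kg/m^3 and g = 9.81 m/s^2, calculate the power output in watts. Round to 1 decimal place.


Apply the hydropower formula P = rho * g * Q * H * eta
rho * g = 1000 * 9.81 = 9810.0
P = 9810.0 * 31.7 * 153.8 * 0.85
P = 40654023.2 W

40654023.2


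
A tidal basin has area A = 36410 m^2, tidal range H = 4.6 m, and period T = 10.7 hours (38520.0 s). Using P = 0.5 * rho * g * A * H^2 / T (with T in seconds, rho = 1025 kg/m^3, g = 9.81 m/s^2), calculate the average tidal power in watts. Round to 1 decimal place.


Convert period to seconds: T = 10.7 * 3600 = 38520.0 s
H^2 = 4.6^2 = 21.16
P = 0.5 * rho * g * A * H^2 / T
P = 0.5 * 1025 * 9.81 * 36410 * 21.16 / 38520.0
P = 100557.1 W

100557.1


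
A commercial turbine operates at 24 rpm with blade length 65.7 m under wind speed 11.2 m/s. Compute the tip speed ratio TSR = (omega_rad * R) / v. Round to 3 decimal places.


Convert rotational speed to rad/s:
  omega = 24 * 2 * pi / 60 = 2.5133 rad/s
Compute tip speed:
  v_tip = omega * R = 2.5133 * 65.7 = 165.122 m/s
Tip speed ratio:
  TSR = v_tip / v_wind = 165.122 / 11.2 = 14.743

14.743


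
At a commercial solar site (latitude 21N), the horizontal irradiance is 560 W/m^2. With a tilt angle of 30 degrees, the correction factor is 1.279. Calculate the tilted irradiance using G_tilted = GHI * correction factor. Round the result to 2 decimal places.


Identify the given values:
  GHI = 560 W/m^2, tilt correction factor = 1.279
Apply the formula G_tilted = GHI * factor:
  G_tilted = 560 * 1.279
  G_tilted = 716.24 W/m^2

716.24


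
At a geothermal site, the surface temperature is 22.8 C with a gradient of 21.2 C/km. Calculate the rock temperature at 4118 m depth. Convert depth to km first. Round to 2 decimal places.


Convert depth to km: 4118 / 1000 = 4.118 km
Temperature increase = gradient * depth_km = 21.2 * 4.118 = 87.3 C
Temperature at depth = T_surface + delta_T = 22.8 + 87.3
T = 110.10 C

110.10


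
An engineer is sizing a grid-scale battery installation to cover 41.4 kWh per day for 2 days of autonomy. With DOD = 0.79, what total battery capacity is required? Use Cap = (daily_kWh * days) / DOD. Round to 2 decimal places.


Total energy needed = daily * days = 41.4 * 2 = 82.8 kWh
Account for depth of discharge:
  Cap = total_energy / DOD = 82.8 / 0.79
  Cap = 104.81 kWh

104.81


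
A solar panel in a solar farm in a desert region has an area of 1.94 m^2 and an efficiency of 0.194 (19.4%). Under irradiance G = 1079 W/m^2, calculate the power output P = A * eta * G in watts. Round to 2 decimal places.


Use the solar power formula P = A * eta * G.
Given: A = 1.94 m^2, eta = 0.194, G = 1079 W/m^2
P = 1.94 * 0.194 * 1079
P = 406.09 W

406.09


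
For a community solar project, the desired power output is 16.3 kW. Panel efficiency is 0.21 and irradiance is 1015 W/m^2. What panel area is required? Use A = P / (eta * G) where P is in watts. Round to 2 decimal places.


Convert target power to watts: P = 16.3 * 1000 = 16300.0 W
Compute denominator: eta * G = 0.21 * 1015 = 213.15
Required area A = P / (eta * G) = 16300.0 / 213.15
A = 76.47 m^2

76.47


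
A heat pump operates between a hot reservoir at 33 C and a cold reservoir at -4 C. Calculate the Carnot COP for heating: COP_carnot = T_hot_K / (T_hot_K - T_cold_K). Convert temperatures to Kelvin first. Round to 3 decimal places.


Convert to Kelvin:
  T_hot = 33 + 273.15 = 306.15 K
  T_cold = -4 + 273.15 = 269.15 K
Apply Carnot COP formula:
  COP = T_hot_K / (T_hot_K - T_cold_K) = 306.15 / 37.0
  COP = 8.274

8.274


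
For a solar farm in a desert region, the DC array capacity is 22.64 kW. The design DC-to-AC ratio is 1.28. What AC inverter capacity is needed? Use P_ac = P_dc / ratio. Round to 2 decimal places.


The inverter AC capacity is determined by the DC/AC ratio.
Given: P_dc = 22.64 kW, DC/AC ratio = 1.28
P_ac = P_dc / ratio = 22.64 / 1.28
P_ac = 17.69 kW

17.69


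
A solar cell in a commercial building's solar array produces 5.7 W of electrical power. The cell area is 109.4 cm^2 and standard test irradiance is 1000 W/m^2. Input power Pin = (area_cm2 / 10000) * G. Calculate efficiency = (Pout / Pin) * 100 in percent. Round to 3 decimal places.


First compute the input power:
  Pin = area_cm2 / 10000 * G = 109.4 / 10000 * 1000 = 10.94 W
Then compute efficiency:
  Efficiency = (Pout / Pin) * 100 = (5.7 / 10.94) * 100
  Efficiency = 52.102%

52.102


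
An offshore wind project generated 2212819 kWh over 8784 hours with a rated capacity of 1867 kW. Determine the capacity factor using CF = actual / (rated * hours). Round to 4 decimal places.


Capacity factor = actual output / maximum possible output
Maximum possible = rated * hours = 1867 * 8784 = 16399728 kWh
CF = 2212819 / 16399728
CF = 0.1349

0.1349


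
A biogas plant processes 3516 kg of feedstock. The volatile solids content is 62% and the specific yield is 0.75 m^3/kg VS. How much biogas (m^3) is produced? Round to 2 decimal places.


Compute volatile solids:
  VS = mass * VS_fraction = 3516 * 0.62 = 2179.92 kg
Calculate biogas volume:
  Biogas = VS * specific_yield = 2179.92 * 0.75
  Biogas = 1634.94 m^3

1634.94


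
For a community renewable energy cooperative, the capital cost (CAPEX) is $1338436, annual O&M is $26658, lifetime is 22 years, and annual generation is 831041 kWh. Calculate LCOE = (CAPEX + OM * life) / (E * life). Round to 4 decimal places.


Total cost = CAPEX + OM * lifetime = 1338436 + 26658 * 22 = 1338436 + 586476 = 1924912
Total generation = annual * lifetime = 831041 * 22 = 18282902 kWh
LCOE = 1924912 / 18282902
LCOE = 0.1053 $/kWh

0.1053


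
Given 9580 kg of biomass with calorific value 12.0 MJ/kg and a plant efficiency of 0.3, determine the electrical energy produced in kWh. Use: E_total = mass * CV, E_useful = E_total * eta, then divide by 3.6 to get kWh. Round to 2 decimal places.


Total energy = mass * CV = 9580 * 12.0 = 114960.0 MJ
Useful energy = total * eta = 114960.0 * 0.3 = 34488.0 MJ
Convert to kWh: 34488.0 / 3.6
Useful energy = 9580.00 kWh

9580.00


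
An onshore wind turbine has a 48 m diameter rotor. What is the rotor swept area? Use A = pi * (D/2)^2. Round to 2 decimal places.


Compute the rotor radius:
  r = D / 2 = 48 / 2 = 24.0 m
Calculate swept area:
  A = pi * r^2 = pi * 24.0^2
  A = 1809.56 m^2

1809.56


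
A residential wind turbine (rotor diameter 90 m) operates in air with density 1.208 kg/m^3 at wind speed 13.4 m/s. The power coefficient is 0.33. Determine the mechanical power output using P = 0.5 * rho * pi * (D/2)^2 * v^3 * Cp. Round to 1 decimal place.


Step 1 -- Compute swept area:
  A = pi * (D/2)^2 = pi * (90/2)^2 = 6361.73 m^2
Step 2 -- Apply wind power equation:
  P = 0.5 * rho * A * v^3 * Cp
  v^3 = 13.4^3 = 2406.104
  P = 0.5 * 1.208 * 6361.73 * 2406.104 * 0.33
  P = 3050985.7 W

3050985.7


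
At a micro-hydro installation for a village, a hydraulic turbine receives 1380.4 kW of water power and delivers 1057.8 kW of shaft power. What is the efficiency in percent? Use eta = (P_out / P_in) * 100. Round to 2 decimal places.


Turbine efficiency = (output power / input power) * 100
eta = (1057.8 / 1380.4) * 100
eta = 76.63%

76.63


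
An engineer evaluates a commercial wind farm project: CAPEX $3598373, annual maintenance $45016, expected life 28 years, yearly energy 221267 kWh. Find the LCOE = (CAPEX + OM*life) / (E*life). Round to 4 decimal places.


Total cost = CAPEX + OM * lifetime = 3598373 + 45016 * 28 = 3598373 + 1260448 = 4858821
Total generation = annual * lifetime = 221267 * 28 = 6195476 kWh
LCOE = 4858821 / 6195476
LCOE = 0.7843 $/kWh

0.7843


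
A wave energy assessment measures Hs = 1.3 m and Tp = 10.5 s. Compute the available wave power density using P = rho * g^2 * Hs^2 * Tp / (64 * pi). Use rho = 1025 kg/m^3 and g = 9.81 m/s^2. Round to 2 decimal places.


Apply wave power formula:
  g^2 = 9.81^2 = 96.2361
  Hs^2 = 1.3^2 = 1.69
  Numerator = rho * g^2 * Hs^2 * Tp = 1025 * 96.2361 * 1.69 * 10.5 = 1750402.33
  Denominator = 64 * pi = 201.0619
  P = 1750402.33 / 201.0619 = 8705.79 W/m

8705.79


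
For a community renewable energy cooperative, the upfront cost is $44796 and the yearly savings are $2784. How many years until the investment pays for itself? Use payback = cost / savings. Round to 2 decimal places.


Simple payback period = initial cost / annual savings
Payback = 44796 / 2784
Payback = 16.09 years

16.09


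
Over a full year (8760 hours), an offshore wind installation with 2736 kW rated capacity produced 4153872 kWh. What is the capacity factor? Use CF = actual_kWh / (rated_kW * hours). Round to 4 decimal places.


Capacity factor = actual output / maximum possible output
Maximum possible = rated * hours = 2736 * 8760 = 23967360 kWh
CF = 4153872 / 23967360
CF = 0.1733

0.1733


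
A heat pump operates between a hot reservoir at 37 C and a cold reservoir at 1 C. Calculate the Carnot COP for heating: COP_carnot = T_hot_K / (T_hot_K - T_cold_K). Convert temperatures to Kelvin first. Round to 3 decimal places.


Convert to Kelvin:
  T_hot = 37 + 273.15 = 310.15 K
  T_cold = 1 + 273.15 = 274.15 K
Apply Carnot COP formula:
  COP = T_hot_K / (T_hot_K - T_cold_K) = 310.15 / 36.0
  COP = 8.615

8.615


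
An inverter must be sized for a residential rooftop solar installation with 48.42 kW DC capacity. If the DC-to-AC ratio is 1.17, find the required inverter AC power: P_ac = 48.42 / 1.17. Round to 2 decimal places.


The inverter AC capacity is determined by the DC/AC ratio.
Given: P_dc = 48.42 kW, DC/AC ratio = 1.17
P_ac = P_dc / ratio = 48.42 / 1.17
P_ac = 41.38 kW

41.38


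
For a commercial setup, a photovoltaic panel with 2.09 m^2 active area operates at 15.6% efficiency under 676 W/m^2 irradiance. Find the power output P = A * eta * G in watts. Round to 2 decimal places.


Use the solar power formula P = A * eta * G.
Given: A = 2.09 m^2, eta = 0.156, G = 676 W/m^2
P = 2.09 * 0.156 * 676
P = 220.40 W

220.40


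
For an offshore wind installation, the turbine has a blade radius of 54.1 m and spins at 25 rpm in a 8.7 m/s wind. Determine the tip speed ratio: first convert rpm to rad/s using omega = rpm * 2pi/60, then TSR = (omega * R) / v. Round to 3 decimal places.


Convert rotational speed to rad/s:
  omega = 25 * 2 * pi / 60 = 2.618 rad/s
Compute tip speed:
  v_tip = omega * R = 2.618 * 54.1 = 141.633 m/s
Tip speed ratio:
  TSR = v_tip / v_wind = 141.633 / 8.7 = 16.280

16.280


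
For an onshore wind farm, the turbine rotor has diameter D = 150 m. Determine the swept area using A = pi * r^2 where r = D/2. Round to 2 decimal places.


Compute the rotor radius:
  r = D / 2 = 150 / 2 = 75.0 m
Calculate swept area:
  A = pi * r^2 = pi * 75.0^2
  A = 17671.46 m^2

17671.46


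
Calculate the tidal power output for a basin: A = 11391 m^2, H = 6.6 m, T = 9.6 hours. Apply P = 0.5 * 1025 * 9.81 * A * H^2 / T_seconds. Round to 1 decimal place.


Convert period to seconds: T = 9.6 * 3600 = 34560.0 s
H^2 = 6.6^2 = 43.56
P = 0.5 * rho * g * A * H^2 / T
P = 0.5 * 1025 * 9.81 * 11391 * 43.56 / 34560.0
P = 72183.7 W

72183.7


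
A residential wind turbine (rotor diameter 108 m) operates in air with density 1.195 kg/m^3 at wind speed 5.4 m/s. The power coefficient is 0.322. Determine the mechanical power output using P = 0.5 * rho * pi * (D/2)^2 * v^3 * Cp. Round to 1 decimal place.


Step 1 -- Compute swept area:
  A = pi * (D/2)^2 = pi * (108/2)^2 = 9160.88 m^2
Step 2 -- Apply wind power equation:
  P = 0.5 * rho * A * v^3 * Cp
  v^3 = 5.4^3 = 157.464
  P = 0.5 * 1.195 * 9160.88 * 157.464 * 0.322
  P = 277531.6 W

277531.6


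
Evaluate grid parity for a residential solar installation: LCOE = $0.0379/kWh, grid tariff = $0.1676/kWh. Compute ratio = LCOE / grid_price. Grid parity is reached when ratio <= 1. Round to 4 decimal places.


Compare LCOE to grid price:
  LCOE = $0.0379/kWh, Grid price = $0.1676/kWh
  Ratio = LCOE / grid_price = 0.0379 / 0.1676 = 0.2261
  Grid parity achieved (ratio <= 1)? yes

0.2261


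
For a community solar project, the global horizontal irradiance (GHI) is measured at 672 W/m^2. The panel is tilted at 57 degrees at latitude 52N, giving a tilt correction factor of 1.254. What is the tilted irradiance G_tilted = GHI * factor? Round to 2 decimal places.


Identify the given values:
  GHI = 672 W/m^2, tilt correction factor = 1.254
Apply the formula G_tilted = GHI * factor:
  G_tilted = 672 * 1.254
  G_tilted = 842.69 W/m^2

842.69


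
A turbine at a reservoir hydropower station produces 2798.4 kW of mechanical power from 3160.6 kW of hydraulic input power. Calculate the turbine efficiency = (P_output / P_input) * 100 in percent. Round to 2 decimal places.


Turbine efficiency = (output power / input power) * 100
eta = (2798.4 / 3160.6) * 100
eta = 88.54%

88.54


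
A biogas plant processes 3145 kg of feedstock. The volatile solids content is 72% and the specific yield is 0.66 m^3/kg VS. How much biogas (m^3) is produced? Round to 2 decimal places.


Compute volatile solids:
  VS = mass * VS_fraction = 3145 * 0.72 = 2264.4 kg
Calculate biogas volume:
  Biogas = VS * specific_yield = 2264.4 * 0.66
  Biogas = 1494.50 m^3

1494.50


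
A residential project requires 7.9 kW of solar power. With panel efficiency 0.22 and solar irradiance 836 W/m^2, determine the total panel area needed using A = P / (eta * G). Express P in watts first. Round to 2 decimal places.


Convert target power to watts: P = 7.9 * 1000 = 7900.0 W
Compute denominator: eta * G = 0.22 * 836 = 183.92
Required area A = P / (eta * G) = 7900.0 / 183.92
A = 42.95 m^2

42.95


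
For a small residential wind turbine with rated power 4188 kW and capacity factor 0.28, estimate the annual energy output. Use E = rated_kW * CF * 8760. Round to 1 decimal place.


Annual energy = rated_kW * capacity_factor * hours_per_year
Given: P_rated = 4188 kW, CF = 0.28, hours = 8760
E = 4188 * 0.28 * 8760
E = 10272326.4 kWh

10272326.4


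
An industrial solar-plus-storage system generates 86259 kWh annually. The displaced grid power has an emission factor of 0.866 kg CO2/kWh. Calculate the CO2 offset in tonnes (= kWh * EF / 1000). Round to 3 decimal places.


CO2 offset in kg = generation * emission_factor
CO2 offset = 86259 * 0.866 = 74700.29 kg
Convert to tonnes:
  CO2 offset = 74700.29 / 1000 = 74.700 tonnes

74.700


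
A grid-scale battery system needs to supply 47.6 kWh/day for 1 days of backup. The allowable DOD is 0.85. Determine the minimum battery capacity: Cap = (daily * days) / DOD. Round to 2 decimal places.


Total energy needed = daily * days = 47.6 * 1 = 47.6 kWh
Account for depth of discharge:
  Cap = total_energy / DOD = 47.6 / 0.85
  Cap = 56.00 kWh

56.00


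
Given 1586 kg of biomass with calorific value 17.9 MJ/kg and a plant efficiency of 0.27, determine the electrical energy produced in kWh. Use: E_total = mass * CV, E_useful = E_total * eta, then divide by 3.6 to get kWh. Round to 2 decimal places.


Total energy = mass * CV = 1586 * 17.9 = 28389.4 MJ
Useful energy = total * eta = 28389.4 * 0.27 = 7665.14 MJ
Convert to kWh: 7665.14 / 3.6
Useful energy = 2129.21 kWh

2129.21


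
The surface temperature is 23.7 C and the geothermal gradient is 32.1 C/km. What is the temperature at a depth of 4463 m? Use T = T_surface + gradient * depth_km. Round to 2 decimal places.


Convert depth to km: 4463 / 1000 = 4.463 km
Temperature increase = gradient * depth_km = 32.1 * 4.463 = 143.26 C
Temperature at depth = T_surface + delta_T = 23.7 + 143.26
T = 166.96 C

166.96


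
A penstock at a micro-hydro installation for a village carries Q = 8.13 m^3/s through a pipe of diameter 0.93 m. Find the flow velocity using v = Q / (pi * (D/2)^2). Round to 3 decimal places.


Compute pipe cross-sectional area:
  A = pi * (D/2)^2 = pi * (0.93/2)^2 = 0.6793 m^2
Calculate velocity:
  v = Q / A = 8.13 / 0.6793
  v = 11.968 m/s

11.968


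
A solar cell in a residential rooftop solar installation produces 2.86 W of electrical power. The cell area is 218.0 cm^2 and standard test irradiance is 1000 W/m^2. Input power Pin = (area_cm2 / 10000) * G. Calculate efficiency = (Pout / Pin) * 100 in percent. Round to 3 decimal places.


First compute the input power:
  Pin = area_cm2 / 10000 * G = 218.0 / 10000 * 1000 = 21.8 W
Then compute efficiency:
  Efficiency = (Pout / Pin) * 100 = (2.86 / 21.8) * 100
  Efficiency = 13.119%

13.119


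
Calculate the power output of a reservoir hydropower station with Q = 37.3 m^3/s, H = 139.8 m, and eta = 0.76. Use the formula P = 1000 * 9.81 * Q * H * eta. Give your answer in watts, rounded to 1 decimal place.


Apply the hydropower formula P = rho * g * Q * H * eta
rho * g = 1000 * 9.81 = 9810.0
P = 9810.0 * 37.3 * 139.8 * 0.76
P = 38877524.4 W

38877524.4


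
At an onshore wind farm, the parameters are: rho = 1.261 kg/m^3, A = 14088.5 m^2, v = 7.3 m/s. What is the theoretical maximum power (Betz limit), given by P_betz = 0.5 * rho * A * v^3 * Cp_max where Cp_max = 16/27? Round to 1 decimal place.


The Betz coefficient Cp_max = 16/27 = 0.5926
v^3 = 7.3^3 = 389.017
P_betz = 0.5 * rho * A * v^3 * Cp_max
P_betz = 0.5 * 1.261 * 14088.5 * 389.017 * 0.5926
P_betz = 2047739.2 W

2047739.2


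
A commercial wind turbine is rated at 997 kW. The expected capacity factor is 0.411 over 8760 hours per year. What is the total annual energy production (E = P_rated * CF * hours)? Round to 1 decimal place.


Annual energy = rated_kW * capacity_factor * hours_per_year
Given: P_rated = 997 kW, CF = 0.411, hours = 8760
E = 997 * 0.411 * 8760
E = 3589558.9 kWh

3589558.9


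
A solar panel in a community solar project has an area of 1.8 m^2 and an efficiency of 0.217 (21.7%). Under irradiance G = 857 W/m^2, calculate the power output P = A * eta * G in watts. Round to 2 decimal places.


Use the solar power formula P = A * eta * G.
Given: A = 1.8 m^2, eta = 0.217, G = 857 W/m^2
P = 1.8 * 0.217 * 857
P = 334.74 W

334.74


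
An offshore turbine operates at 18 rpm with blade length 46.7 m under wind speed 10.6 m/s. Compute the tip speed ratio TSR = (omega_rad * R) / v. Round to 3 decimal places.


Convert rotational speed to rad/s:
  omega = 18 * 2 * pi / 60 = 1.885 rad/s
Compute tip speed:
  v_tip = omega * R = 1.885 * 46.7 = 88.027 m/s
Tip speed ratio:
  TSR = v_tip / v_wind = 88.027 / 10.6 = 8.304

8.304


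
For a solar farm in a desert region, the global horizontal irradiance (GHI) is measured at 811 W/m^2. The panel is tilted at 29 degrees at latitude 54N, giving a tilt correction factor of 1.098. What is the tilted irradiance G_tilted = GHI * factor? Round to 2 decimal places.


Identify the given values:
  GHI = 811 W/m^2, tilt correction factor = 1.098
Apply the formula G_tilted = GHI * factor:
  G_tilted = 811 * 1.098
  G_tilted = 890.48 W/m^2

890.48


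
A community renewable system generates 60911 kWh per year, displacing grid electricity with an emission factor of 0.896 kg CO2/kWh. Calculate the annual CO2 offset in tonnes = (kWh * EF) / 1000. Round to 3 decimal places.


CO2 offset in kg = generation * emission_factor
CO2 offset = 60911 * 0.896 = 54576.26 kg
Convert to tonnes:
  CO2 offset = 54576.26 / 1000 = 54.576 tonnes

54.576


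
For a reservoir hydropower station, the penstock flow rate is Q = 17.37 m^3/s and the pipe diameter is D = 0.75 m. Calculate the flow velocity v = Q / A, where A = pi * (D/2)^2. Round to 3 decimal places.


Compute pipe cross-sectional area:
  A = pi * (D/2)^2 = pi * (0.75/2)^2 = 0.4418 m^2
Calculate velocity:
  v = Q / A = 17.37 / 0.4418
  v = 39.318 m/s

39.318


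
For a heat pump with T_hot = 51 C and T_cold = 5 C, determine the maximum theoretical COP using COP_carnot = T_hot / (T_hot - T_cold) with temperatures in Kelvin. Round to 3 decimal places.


Convert to Kelvin:
  T_hot = 51 + 273.15 = 324.15 K
  T_cold = 5 + 273.15 = 278.15 K
Apply Carnot COP formula:
  COP = T_hot_K / (T_hot_K - T_cold_K) = 324.15 / 46.0
  COP = 7.047

7.047


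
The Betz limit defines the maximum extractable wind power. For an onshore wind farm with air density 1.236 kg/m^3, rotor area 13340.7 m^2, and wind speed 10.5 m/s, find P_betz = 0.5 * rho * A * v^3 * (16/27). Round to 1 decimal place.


The Betz coefficient Cp_max = 16/27 = 0.5926
v^3 = 10.5^3 = 1157.625
P_betz = 0.5 * rho * A * v^3 * Cp_max
P_betz = 0.5 * 1.236 * 13340.7 * 1157.625 * 0.5926
P_betz = 5655763.1 W

5655763.1


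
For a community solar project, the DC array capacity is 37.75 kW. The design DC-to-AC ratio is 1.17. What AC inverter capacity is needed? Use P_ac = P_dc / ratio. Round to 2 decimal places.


The inverter AC capacity is determined by the DC/AC ratio.
Given: P_dc = 37.75 kW, DC/AC ratio = 1.17
P_ac = P_dc / ratio = 37.75 / 1.17
P_ac = 32.26 kW

32.26
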